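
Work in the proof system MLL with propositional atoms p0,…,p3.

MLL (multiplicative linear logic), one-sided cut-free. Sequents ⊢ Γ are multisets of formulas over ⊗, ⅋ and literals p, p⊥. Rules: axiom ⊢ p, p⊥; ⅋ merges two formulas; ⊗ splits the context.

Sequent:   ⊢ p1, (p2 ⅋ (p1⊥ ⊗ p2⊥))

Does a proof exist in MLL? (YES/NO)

Proof tree:
[⅋]  ⊢ p1, (p2 ⅋ (p1⊥ ⊗ p2⊥))
  [⊗]  ⊢ p1, p2, (p1⊥ ⊗ p2⊥)
    [Ax]  ⊢ p1, p1⊥
    [Ax]  ⊢ p2, p2⊥

Result: YES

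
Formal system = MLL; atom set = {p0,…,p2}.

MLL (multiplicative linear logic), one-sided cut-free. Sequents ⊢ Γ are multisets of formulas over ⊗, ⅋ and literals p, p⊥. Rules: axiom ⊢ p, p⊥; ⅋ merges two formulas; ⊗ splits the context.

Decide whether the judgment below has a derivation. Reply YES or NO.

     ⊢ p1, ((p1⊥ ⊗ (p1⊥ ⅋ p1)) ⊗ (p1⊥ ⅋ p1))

Proof tree:
[⊗]  ⊢ p1, ((p1⊥ ⊗ (p1⊥ ⅋ p1)) ⊗ (p1⊥ ⅋ p1))
  [⊗]  ⊢ p1, (p1⊥ ⊗ (p1⊥ ⅋ p1))
    [Ax]  ⊢ p1, p1⊥
    [⅋]  ⊢ (p1⊥ ⅋ p1)
      [Ax]  ⊢ p1, p1⊥
  [⅋]  ⊢ (p1⊥ ⅋ p1)
    [Ax]  ⊢ p1, p1⊥

Result: YES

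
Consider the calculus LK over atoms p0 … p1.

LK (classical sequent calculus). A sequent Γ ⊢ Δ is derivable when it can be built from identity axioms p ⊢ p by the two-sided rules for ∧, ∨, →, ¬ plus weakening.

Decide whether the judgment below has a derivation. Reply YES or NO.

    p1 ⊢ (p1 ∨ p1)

Proof tree:
[∨R] p1 ⊢ (p1 ∨ p1)
  [WR] p1 ⊢ p1, p1
    [Ax] p1 ⊢ p1

Result: YES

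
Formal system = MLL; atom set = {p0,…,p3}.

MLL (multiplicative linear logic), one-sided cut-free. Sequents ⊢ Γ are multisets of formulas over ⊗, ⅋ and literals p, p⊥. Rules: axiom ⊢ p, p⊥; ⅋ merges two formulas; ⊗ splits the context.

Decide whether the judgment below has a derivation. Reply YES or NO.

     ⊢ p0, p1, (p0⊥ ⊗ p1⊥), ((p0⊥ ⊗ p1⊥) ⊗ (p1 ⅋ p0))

Proof tree:
[⊗]  ⊢ p0, p1, (p0⊥ ⊗ p1⊥), ((p0⊥ ⊗ p1⊥) ⊗ (p1 ⅋ p0))
  [⊗]  ⊢ p0, p1, (p0⊥ ⊗ p1⊥)
    [Ax]  ⊢ p0, p0⊥
    [Ax]  ⊢ p1, p1⊥
  [⅋]  ⊢ (p0⊥ ⊗ p1⊥), (p1 ⅋ p0)
    [⊗]  ⊢ p0, p1, (p0⊥ ⊗ p1⊥)
      [Ax]  ⊢ p0, p0⊥
      [Ax]  ⊢ p1, p1⊥

Result: YES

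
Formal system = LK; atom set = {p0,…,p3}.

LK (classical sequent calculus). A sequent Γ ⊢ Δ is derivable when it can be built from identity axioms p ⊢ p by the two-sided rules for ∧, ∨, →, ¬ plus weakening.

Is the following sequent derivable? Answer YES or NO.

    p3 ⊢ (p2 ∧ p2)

Enumerate valuations to refute Γ ⊢ Δ:
  v=0000: Γ:[p3=F] Δ:[(p2 ∧ p2)=F] refutes=False
  v=0001: Γ:[p3=T] Δ:[(p2 ∧ p2)=F] refutes=True  ← countermodel

Result: NO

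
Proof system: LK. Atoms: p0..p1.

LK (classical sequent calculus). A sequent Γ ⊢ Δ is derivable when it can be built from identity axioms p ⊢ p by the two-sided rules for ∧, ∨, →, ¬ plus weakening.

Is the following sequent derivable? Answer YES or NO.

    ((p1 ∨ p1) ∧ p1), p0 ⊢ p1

Derivation trace:
[WL] ((p1 ∨ p1) ∧ p1), p0 ⊢ p1
  [∧L] ((p1 ∨ p1) ∧ p1) ⊢ p1
    [WL] (p1 ∨ p1), p1 ⊢ p1
      [∨L] (p1 ∨ p1) ⊢ p1
        [Ax] p1 ⊢ p1
        [Ax] p1 ⊢ p1

Result: YES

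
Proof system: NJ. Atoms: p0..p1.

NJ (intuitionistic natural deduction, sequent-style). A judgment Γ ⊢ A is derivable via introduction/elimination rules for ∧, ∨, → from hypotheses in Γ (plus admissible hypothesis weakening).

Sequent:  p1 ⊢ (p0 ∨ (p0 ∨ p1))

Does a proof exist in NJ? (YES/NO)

Derivation (root first):
[∨I₂] p1 ⊢ (p0 ∨ (p0 ∨ p1))
  [∨I₂] p1 ⊢ (p0 ∨ p1)
    [Ax] p1 ⊢ p1

Result: YES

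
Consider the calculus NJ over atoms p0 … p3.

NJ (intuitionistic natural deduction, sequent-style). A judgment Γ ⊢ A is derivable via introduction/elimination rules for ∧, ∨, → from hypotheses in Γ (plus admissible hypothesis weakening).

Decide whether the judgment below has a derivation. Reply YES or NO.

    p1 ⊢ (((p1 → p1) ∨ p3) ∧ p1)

Derivation (root first):
[∧I] p1 ⊢ (((p1 → p1) ∨ p3) ∧ p1)
  [∨I₁]  ⊢ ((p1 → p1) ∨ p3)
    [→I]  ⊢ (p1 → p1)
      [Ax] p1 ⊢ p1
  [Ax] p1 ⊢ p1

Result: YES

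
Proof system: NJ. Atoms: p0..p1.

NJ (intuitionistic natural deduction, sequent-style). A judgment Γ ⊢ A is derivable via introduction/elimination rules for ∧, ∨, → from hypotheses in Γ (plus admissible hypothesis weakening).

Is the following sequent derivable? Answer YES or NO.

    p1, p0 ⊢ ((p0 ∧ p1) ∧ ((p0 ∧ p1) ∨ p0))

Derivation (root first):
[∧I] p1, p0 ⊢ ((p0 ∧ p1) ∧ ((p0 ∧ p1) ∨ p0))
  [∧I] p1, p0 ⊢ (p0 ∧ p1)
    [Ax] p0 ⊢ p0
    [Ax] p1 ⊢ p1
  [∨I₁] p1, p0 ⊢ ((p0 ∧ p1) ∨ p0)
    [∧I] p1, p0 ⊢ (p0 ∧ p1)
      [Ax] p0 ⊢ p0
      [Ax] p1 ⊢ p1

Result: YES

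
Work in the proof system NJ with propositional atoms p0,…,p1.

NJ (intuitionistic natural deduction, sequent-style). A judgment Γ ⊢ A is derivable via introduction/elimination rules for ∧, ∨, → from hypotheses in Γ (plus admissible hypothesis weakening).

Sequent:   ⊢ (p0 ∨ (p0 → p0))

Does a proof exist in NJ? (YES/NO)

Derivation (root first):
[∨I₂]  ⊢ (p0 ∨ (p0 → p0))
  [→I]  ⊢ (p0 → p0)
    [Ax] p0 ⊢ p0

Result: YES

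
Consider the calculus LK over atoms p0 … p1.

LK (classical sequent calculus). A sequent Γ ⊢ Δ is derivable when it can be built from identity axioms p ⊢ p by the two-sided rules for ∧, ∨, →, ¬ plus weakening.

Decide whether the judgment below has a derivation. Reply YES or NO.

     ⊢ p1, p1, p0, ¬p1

Derivation (root first):
[¬R]  ⊢ p1, p1, p0, ¬p1
  [WR] p1 ⊢ p1, p1, p0
    [WR] p1 ⊢ p1, p1
      [Ax] p1 ⊢ p1

Result: YES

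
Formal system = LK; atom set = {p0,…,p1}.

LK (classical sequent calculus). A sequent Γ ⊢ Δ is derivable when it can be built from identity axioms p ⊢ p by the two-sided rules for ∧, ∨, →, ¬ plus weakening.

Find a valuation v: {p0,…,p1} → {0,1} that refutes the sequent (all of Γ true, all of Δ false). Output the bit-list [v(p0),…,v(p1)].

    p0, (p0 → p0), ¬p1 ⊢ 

Enumerate valuations to refute Γ ⊢ Δ:
  v=00: Γ:[p0=F, (p0 → p0)=T, ¬p1=T] Δ:[] refutes=False
  v=01: Γ:[p0=F, (p0 → p0)=T, ¬p1=F] Δ:[] refutes=False
  v=10: Γ:[p0=T, (p0 → p0)=T, ¬p1=T] Δ:[] refutes=True  ← countermodel

Result: [1, 0]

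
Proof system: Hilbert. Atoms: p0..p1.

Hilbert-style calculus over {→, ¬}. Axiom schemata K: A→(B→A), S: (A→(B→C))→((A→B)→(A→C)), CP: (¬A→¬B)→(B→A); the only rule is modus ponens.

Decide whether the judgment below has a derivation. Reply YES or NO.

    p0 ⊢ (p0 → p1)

Search for a countermodel by truth-table:
  v=00: Γ:[p0=F] Δ:[(p0 → p1)=T] refutes=False
  v=01: Γ:[p0=F] Δ:[(p0 → p1)=T] refutes=False
  v=10: Γ:[p0=T] Δ:[(p0 → p1)=F] refutes=True  ← countermodel

Result: NO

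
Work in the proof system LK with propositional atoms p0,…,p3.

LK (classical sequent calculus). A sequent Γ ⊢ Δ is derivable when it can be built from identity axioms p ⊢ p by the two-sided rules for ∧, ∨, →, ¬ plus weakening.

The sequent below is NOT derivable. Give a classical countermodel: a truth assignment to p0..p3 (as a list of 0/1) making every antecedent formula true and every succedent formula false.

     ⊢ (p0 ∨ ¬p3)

Search for a countermodel by truth-table:
  v=0000: Γ:[] Δ:[(p0 ∨ ¬p3)=T] refutes=False
  v=0001: Γ:[] Δ:[(p0 ∨ ¬p3)=F] refutes=True  ← countermodel

Result: [0, 0, 0, 1]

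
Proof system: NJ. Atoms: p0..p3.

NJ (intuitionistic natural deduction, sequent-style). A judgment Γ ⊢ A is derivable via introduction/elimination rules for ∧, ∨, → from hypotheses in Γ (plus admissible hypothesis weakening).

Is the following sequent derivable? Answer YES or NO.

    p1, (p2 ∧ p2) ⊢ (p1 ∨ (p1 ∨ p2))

Derivation trace:
[∨I₂] p1, (p2 ∧ p2) ⊢ (p1 ∨ (p1 ∨ p2))
  [∨I₁] p1, (p2 ∧ p2) ⊢ (p1 ∨ p2)
    [Wk] p1, (p2 ∧ p2) ⊢ p1
      [Ax] p1 ⊢ p1

Result: YES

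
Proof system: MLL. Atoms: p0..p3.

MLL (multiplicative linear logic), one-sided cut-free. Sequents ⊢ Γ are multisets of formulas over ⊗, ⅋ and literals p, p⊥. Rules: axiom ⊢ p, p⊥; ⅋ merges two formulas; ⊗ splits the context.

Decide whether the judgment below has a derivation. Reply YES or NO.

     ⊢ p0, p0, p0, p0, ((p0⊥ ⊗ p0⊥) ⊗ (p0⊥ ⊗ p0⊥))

Derivation (root first):
[⊗]  ⊢ p0, p0, p0, p0, ((p0⊥ ⊗ p0⊥) ⊗ (p0⊥ ⊗ p0⊥))
  [⊗]  ⊢ p0, p0, (p0⊥ ⊗ p0⊥)
    [Ax]  ⊢ p0, p0⊥
    [Ax]  ⊢ p0, p0⊥
  [⊗]  ⊢ p0, p0, (p0⊥ ⊗ p0⊥)
    [Ax]  ⊢ p0, p0⊥
    [Ax]  ⊢ p0, p0⊥

Result: YES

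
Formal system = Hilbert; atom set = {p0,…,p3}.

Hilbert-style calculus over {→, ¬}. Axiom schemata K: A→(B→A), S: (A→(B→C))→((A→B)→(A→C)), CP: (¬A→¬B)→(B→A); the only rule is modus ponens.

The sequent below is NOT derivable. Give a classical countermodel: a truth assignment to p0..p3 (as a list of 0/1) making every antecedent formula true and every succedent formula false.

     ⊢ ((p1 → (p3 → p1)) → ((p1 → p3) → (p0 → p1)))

Search for a countermodel by truth-table:
  v=0000: Γ:[] Δ:[((p1 → (p3 → p1)) → ((p1 → p3) → (p0 → p1)))=T] refutes=False
  v=0001: Γ:[] Δ:[((p1 → (p3 → p1)) → ((p1 → p3) → (p0 → p1)))=T] refutes=False
  v=0010: Γ:[] Δ:[((p1 → (p3 → p1)) → ((p1 → p3) → (p0 → p1)))=T] refutes=False
  v=0011: Γ:[] Δ:[((p1 → (p3 → p1)) → ((p1 → p3) → (p0 → p1)))=T] refutes=False
  v=0100: Γ:[] Δ:[((p1 → (p3 → p1)) → ((p1 → p3) → (p0 → p1)))=T] refutes=False
  v=0101: Γ:[] Δ:[((p1 → (p3 → p1)) → ((p1 → p3) → (p0 → p1)))=T] refutes=False
  v=0110: Γ:[] Δ:[((p1 → (p3 → p1)) → ((p1 → p3) → (p0 → p1)))=T] refutes=False
  v=0111: Γ:[] Δ:[((p1 → (p3 → p1)) → ((p1 → p3) → (p0 → p1)))=T] refutes=False
  v=1000: Γ:[] Δ:[((p1 → (p3 → p1)) → ((p1 → p3) → (p0 → p1)))=F] refutes=True  ← countermodel

Result: [1, 0, 0, 0]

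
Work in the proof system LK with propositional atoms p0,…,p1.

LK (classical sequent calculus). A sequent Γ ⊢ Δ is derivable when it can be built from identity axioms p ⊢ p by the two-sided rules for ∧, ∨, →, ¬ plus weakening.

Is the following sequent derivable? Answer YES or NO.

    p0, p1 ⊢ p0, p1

Derivation trace:
[WL] p0, p1 ⊢ p0, p1
  [WR] p0 ⊢ p0, p1
    [Ax] p0 ⊢ p0

Result: YES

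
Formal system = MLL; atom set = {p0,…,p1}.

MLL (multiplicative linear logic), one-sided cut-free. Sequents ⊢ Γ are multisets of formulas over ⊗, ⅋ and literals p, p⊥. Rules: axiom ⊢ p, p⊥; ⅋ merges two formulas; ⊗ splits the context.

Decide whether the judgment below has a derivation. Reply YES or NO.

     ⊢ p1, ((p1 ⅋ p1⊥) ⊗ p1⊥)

Proof tree:
[⊗]  ⊢ p1, ((p1 ⅋ p1⊥) ⊗ p1⊥)
  [⅋]  ⊢ (p1 ⅋ p1⊥)
    [Ax]  ⊢ p1, p1⊥
  [Ax]  ⊢ p1, p1⊥

Result: YES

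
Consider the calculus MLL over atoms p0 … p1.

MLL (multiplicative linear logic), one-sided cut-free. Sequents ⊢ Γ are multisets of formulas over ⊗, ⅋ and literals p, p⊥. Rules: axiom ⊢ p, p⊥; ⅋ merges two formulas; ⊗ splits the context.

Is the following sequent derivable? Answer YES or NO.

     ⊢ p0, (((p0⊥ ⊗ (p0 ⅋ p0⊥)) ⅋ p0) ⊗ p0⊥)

Proof tree:
[⊗]  ⊢ p0, (((p0⊥ ⊗ (p0 ⅋ p0⊥)) ⅋ p0) ⊗ p0⊥)
  [⅋]  ⊢ ((p0⊥ ⊗ (p0 ⅋ p0⊥)) ⅋ p0)
    [⊗]  ⊢ p0, (p0⊥ ⊗ (p0 ⅋ p0⊥))
      [Ax]  ⊢ p0, p0⊥
      [⅋]  ⊢ (p0 ⅋ p0⊥)
        [Ax]  ⊢ p0, p0⊥
  [Ax]  ⊢ p0, p0⊥

Result: YES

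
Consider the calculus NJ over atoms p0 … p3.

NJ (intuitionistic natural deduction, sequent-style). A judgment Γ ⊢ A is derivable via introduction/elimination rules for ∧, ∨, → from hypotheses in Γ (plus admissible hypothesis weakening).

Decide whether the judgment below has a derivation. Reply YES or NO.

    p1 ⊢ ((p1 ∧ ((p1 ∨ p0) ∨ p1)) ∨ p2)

Derivation trace:
[∨I₁] p1 ⊢ ((p1 ∧ ((p1 ∨ p0) ∨ p1)) ∨ p2)
  [∧I] p1 ⊢ (p1 ∧ ((p1 ∨ p0) ∨ p1))
    [Wk] p1, p1 ⊢ p1
      [Ax] p1 ⊢ p1
    [∨I₁] p1 ⊢ ((p1 ∨ p0) ∨ p1)
      [∨I₁] p1 ⊢ (p1 ∨ p0)
        [Ax] p1 ⊢ p1

Result: YES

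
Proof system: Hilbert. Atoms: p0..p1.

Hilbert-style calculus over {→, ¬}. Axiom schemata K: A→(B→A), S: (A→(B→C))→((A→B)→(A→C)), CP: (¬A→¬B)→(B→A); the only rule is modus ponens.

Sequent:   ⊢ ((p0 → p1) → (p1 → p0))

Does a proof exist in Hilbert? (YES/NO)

Truth-table refutation:
  v=00: Γ:[] Δ:[((p0 → p1) → (p1 → p0))=T] refutes=False
  v=01: Γ:[] Δ:[((p0 → p1) → (p1 → p0))=F] refutes=True  ← countermodel

Result: NO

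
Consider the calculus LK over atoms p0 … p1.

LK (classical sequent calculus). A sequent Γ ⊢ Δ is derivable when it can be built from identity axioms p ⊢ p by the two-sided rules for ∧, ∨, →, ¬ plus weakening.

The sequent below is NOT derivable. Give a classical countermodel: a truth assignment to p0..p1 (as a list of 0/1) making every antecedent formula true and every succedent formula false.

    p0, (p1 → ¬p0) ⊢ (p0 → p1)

Search for a countermodel by truth-table:
  v=00: Γ:[p0=F, (p1 → ¬p0)=T] Δ:[(p0 → p1)=T] refutes=False
  v=01: Γ:[p0=F, (p1 → ¬p0)=T] Δ:[(p0 → p1)=T] refutes=False
  v=10: Γ:[p0=T, (p1 → ¬p0)=T] Δ:[(p0 → p1)=F] refutes=True  ← countermodel

Result: [1, 0]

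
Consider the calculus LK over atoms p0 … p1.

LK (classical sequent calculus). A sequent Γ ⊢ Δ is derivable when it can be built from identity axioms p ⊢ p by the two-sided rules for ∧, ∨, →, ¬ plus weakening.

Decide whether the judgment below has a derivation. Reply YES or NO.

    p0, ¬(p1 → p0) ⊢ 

Derivation trace:
[¬L] p0, ¬(p1 → p0) ⊢ 
  [→R] p0 ⊢ (p1 → p0)
    [WL] p0, p1 ⊢ p0
      [Ax] p0 ⊢ p0

Result: YES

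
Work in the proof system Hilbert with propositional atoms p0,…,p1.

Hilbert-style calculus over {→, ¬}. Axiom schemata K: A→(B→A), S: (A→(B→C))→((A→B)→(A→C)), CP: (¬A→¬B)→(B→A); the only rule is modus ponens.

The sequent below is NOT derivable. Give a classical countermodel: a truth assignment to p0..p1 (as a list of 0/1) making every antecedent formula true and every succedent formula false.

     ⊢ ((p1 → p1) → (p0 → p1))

Enumerate valuations to refute Γ ⊢ Δ:
  v=00: Γ:[] Δ:[((p1 → p1) → (p0 → p1))=T] refutes=False
  v=01: Γ:[] Δ:[((p1 → p1) → (p0 → p1))=T] refutes=False
  v=10: Γ:[] Δ:[((p1 → p1) → (p0 → p1))=F] refutes=True  ← countermodel

Result: [1, 0]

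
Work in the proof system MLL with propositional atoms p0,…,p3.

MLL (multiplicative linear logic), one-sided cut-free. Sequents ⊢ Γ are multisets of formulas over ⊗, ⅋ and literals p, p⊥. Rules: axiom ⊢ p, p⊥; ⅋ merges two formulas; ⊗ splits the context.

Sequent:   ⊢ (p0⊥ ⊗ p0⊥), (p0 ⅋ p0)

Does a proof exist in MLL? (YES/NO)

Derivation trace:
[⅋]  ⊢ (p0⊥ ⊗ p0⊥), (p0 ⅋ p0)
  [⊗]  ⊢ p0, p0, (p0⊥ ⊗ p0⊥)
    [Ax]  ⊢ p0, p0⊥
    [Ax]  ⊢ p0, p0⊥

Result: YES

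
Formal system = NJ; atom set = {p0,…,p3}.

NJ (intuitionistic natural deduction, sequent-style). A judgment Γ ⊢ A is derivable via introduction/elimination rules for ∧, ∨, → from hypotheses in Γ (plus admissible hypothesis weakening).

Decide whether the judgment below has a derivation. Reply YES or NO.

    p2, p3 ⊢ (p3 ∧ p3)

Derivation trace:
[∧I] p2, p3 ⊢ (p3 ∧ p3)
  [Wk] p3, p2 ⊢ p3
    [Ax] p3 ⊢ p3
  [Ax] p3 ⊢ p3

Result: YES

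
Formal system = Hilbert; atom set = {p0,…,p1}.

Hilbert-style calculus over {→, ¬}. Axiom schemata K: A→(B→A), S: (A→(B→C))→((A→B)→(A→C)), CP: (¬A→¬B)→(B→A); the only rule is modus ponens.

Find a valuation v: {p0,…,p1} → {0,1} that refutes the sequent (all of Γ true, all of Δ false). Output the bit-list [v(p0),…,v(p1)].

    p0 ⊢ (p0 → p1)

Enumerate valuations to refute Γ ⊢ Δ:
  v=00: Γ:[p0=F] Δ:[(p0 → p1)=T] refutes=False
  v=01: Γ:[p0=F] Δ:[(p0 → p1)=T] refutes=False
  v=10: Γ:[p0=T] Δ:[(p0 → p1)=F] refutes=True  ← countermodel

Result: [1, 0]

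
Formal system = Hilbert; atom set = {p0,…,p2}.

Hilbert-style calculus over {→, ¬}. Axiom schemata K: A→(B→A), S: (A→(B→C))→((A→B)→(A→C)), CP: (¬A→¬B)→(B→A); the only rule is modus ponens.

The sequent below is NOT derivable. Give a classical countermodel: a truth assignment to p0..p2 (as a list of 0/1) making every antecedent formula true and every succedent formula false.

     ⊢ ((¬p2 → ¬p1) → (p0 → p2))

Truth-table refutation:
  v=000: Γ:[] Δ:[((¬p2 → ¬p1) → (p0 → p2))=T] refutes=False
  v=001: Γ:[] Δ:[((¬p2 → ¬p1) → (p0 → p2))=T] refutes=False
  v=010: Γ:[] Δ:[((¬p2 → ¬p1) → (p0 → p2))=T] refutes=False
  v=011: Γ:[] Δ:[((¬p2 → ¬p1) → (p0 → p2))=T] refutes=False
  v=100: Γ:[] Δ:[((¬p2 → ¬p1) → (p0 → p2))=F] refutes=True  ← countermodel

Result: [1, 0, 0]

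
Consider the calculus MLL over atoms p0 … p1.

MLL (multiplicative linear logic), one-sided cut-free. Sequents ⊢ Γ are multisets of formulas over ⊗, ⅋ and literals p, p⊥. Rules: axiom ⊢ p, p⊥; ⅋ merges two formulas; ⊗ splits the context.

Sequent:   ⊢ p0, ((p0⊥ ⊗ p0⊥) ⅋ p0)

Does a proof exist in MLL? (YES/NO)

Derivation (root first):
[⅋]  ⊢ p0, ((p0⊥ ⊗ p0⊥) ⅋ p0)
  [⊗]  ⊢ p0, p0, (p0⊥ ⊗ p0⊥)
    [Ax]  ⊢ p0, p0⊥
    [Ax]  ⊢ p0, p0⊥

Result: YES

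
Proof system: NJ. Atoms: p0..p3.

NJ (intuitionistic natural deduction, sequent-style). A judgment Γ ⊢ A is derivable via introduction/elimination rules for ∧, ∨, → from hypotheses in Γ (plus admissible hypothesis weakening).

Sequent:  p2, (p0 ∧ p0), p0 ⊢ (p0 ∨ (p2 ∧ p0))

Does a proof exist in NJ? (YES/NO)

Derivation trace:
[∨I₂] p2, (p0 ∧ p0), p0 ⊢ (p0 ∨ (p2 ∧ p0))
  [∧I] p2, (p0 ∧ p0), p0 ⊢ (p2 ∧ p0)
    [Wk] p2, (p0 ∧ p0) ⊢ p2
      [Ax] p2 ⊢ p2
    [Ax] p0 ⊢ p0

Result: YES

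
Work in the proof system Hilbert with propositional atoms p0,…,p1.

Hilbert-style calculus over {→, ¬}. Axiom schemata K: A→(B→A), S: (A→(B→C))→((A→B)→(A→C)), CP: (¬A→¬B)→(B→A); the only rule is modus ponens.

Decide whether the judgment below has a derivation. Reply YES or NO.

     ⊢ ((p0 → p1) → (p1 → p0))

Truth-table refutation:
  v=00: Γ:[] Δ:[((p0 → p1) → (p1 → p0))=T] refutes=False
  v=01: Γ:[] Δ:[((p0 → p1) → (p1 → p0))=F] refutes=True  ← countermodel

Result: NO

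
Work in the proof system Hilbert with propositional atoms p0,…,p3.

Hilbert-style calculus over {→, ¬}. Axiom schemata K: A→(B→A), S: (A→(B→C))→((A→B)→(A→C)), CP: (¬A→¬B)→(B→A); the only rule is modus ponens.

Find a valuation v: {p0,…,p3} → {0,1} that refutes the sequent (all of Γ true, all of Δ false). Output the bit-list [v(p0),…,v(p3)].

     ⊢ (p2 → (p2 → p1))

Truth-table refutation:
  v=0000: Γ:[] Δ:[(p2 → (p2 → p1))=T] refutes=False
  v=0001: Γ:[] Δ:[(p2 → (p2 → p1))=T] refutes=False
  v=0010: Γ:[] Δ:[(p2 → (p2 → p1))=F] refutes=True  ← countermodel

Result: [0, 0, 1, 0]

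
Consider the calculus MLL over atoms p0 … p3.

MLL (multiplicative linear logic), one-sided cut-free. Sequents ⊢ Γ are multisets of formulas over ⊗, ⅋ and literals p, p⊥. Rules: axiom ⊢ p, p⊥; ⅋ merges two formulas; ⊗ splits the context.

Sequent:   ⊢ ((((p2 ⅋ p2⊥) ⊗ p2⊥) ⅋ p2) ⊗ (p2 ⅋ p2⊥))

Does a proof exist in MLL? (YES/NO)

Derivation trace:
[⊗]  ⊢ ((((p2 ⅋ p2⊥) ⊗ p2⊥) ⅋ p2) ⊗ (p2 ⅋ p2⊥))
  [⅋]  ⊢ (((p2 ⅋ p2⊥) ⊗ p2⊥) ⅋ p2)
    [⊗]  ⊢ p2, ((p2 ⅋ p2⊥) ⊗ p2⊥)
      [⅋]  ⊢ (p2 ⅋ p2⊥)
        [Ax]  ⊢ p2, p2⊥
      [Ax]  ⊢ p2, p2⊥
  [⅋]  ⊢ (p2 ⅋ p2⊥)
    [Ax]  ⊢ p2, p2⊥

Result: YES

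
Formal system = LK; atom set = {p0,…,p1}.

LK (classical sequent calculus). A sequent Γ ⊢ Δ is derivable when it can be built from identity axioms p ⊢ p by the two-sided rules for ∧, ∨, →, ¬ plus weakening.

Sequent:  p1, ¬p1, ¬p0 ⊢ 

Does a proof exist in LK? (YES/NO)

Derivation trace:
[¬L] p1, ¬p1, ¬p0 ⊢ 
  [¬L] p1, ¬p1 ⊢ p0
    [WR] p1 ⊢ p1, p0
      [Ax] p1 ⊢ p1

Result: YES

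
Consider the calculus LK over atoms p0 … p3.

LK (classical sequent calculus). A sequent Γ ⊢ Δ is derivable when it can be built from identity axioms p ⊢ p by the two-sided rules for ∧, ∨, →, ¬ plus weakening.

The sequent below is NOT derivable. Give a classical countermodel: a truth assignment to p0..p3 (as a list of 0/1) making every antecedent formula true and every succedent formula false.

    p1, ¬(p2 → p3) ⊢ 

Search for a countermodel by truth-table:
  v=0000: Γ:[p1=F, ¬(p2 → p3)=F] Δ:[] refutes=False
  v=0001: Γ:[p1=F, ¬(p2 → p3)=F] Δ:[] refutes=False
  v=0010: Γ:[p1=F, ¬(p2 → p3)=T] Δ:[] refutes=False
  v=0011: Γ:[p1=F, ¬(p2 → p3)=F] Δ:[] refutes=False
  v=0100: Γ:[p1=T, ¬(p2 → p3)=F] Δ:[] refutes=False
  v=0101: Γ:[p1=T, ¬(p2 → p3)=F] Δ:[] refutes=False
  v=0110: Γ:[p1=T, ¬(p2 → p3)=T] Δ:[] refutes=True  ← countermodel

Result: [0, 1, 1, 0]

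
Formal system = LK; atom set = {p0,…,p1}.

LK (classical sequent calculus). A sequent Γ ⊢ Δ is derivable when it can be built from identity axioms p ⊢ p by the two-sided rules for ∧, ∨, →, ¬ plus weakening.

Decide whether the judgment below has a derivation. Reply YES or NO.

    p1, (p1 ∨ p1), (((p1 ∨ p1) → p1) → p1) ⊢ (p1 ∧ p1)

Derivation trace:
[→L] p1, (p1 ∨ p1), (((p1 ∨ p1) → p1) → p1) ⊢ (p1 ∧ p1)
  [WL] p1 ⊢ ((p1 ∨ p1) → p1)
    [→R]  ⊢ ((p1 ∨ p1) → p1)
      [∨L] (p1 ∨ p1) ⊢ p1
        [Ax] p1 ⊢ p1
        [Ax] p1 ⊢ p1
  [WL] p1, (p1 ∨ p1), p1 ⊢ (p1 ∧ p1)
    [∧R] p1, (p1 ∨ p1) ⊢ (p1 ∧ p1)
      [∨L] (p1 ∨ p1) ⊢ p1
        [Ax] p1 ⊢ p1
        [Ax] p1 ⊢ p1
      [Ax] p1 ⊢ p1

Result: YES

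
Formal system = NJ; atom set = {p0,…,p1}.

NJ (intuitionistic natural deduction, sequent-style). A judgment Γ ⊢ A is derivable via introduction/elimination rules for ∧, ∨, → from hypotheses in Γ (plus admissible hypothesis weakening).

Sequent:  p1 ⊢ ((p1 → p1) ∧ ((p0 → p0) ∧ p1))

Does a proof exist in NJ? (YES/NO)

Proof tree:
[∧I] p1 ⊢ ((p1 → p1) ∧ ((p0 → p0) ∧ p1))
  [→I]  ⊢ (p1 → p1)
    [Ax] p1 ⊢ p1
  [∧I] p1 ⊢ ((p0 → p0) ∧ p1)
    [→I]  ⊢ (p0 → p0)
      [Ax] p0 ⊢ p0
    [Ax] p1 ⊢ p1

Result: YES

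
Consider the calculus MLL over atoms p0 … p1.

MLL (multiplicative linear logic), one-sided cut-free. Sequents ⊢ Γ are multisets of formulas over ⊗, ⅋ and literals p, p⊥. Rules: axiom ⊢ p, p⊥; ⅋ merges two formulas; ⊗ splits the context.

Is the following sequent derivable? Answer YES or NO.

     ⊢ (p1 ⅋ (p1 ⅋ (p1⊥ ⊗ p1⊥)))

Proof tree:
[⅋]  ⊢ (p1 ⅋ (p1 ⅋ (p1⊥ ⊗ p1⊥)))
  [⅋]  ⊢ p1, (p1 ⅋ (p1⊥ ⊗ p1⊥))
    [⊗]  ⊢ p1, p1, (p1⊥ ⊗ p1⊥)
      [Ax]  ⊢ p1, p1⊥
      [Ax]  ⊢ p1, p1⊥

Result: YES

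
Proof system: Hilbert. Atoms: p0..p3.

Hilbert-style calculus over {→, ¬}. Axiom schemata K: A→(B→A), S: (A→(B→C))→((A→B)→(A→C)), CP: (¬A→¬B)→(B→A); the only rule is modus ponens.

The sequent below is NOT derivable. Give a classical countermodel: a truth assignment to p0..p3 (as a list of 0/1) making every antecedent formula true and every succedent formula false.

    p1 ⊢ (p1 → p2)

Enumerate valuations to refute Γ ⊢ Δ:
  v=0000: Γ:[p1=F] Δ:[(p1 → p2)=T] refutes=False
  v=0001: Γ:[p1=F] Δ:[(p1 → p2)=T] refutes=False
  v=0010: Γ:[p1=F] Δ:[(p1 → p2)=T] refutes=False
  v=0011: Γ:[p1=F] Δ:[(p1 → p2)=T] refutes=False
  v=0100: Γ:[p1=T] Δ:[(p1 → p2)=F] refutes=True  ← countermodel

Result: [0, 1, 0, 0]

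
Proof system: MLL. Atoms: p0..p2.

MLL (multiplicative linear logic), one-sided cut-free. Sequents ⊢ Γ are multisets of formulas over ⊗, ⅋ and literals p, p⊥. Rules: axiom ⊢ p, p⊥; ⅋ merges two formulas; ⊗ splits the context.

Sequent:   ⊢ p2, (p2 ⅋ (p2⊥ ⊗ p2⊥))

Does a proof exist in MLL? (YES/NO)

Derivation (root first):
[⅋]  ⊢ p2, (p2 ⅋ (p2⊥ ⊗ p2⊥))
  [⊗]  ⊢ p2, p2, (p2⊥ ⊗ p2⊥)
    [Ax]  ⊢ p2, p2⊥
    [Ax]  ⊢ p2, p2⊥

Result: YES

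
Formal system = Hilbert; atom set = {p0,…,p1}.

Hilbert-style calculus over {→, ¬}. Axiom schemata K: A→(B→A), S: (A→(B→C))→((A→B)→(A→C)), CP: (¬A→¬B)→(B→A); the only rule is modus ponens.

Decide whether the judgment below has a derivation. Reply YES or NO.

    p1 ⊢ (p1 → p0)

Truth-table refutation:
  v=00: Γ:[p1=F] Δ:[(p1 → p0)=T] refutes=False
  v=01: Γ:[p1=T] Δ:[(p1 → p0)=F] refutes=True  ← countermodel

Result: NO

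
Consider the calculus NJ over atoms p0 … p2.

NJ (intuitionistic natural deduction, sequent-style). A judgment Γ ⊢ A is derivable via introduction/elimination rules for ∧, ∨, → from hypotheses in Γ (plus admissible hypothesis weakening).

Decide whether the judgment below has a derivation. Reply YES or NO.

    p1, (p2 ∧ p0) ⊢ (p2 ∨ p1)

Derivation (root first):
[Wk] p1, (p2 ∧ p0) ⊢ (p2 ∨ p1)
  [∨I₂] p1 ⊢ (p2 ∨ p1)
    [Ax] p1 ⊢ p1

Result: YES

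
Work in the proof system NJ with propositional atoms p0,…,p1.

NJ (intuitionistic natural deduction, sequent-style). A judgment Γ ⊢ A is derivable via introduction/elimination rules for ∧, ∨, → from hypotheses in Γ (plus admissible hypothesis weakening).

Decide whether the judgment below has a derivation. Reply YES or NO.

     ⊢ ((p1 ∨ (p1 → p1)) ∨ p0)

Derivation trace:
[∨I₁]  ⊢ ((p1 ∨ (p1 → p1)) ∨ p0)
  [∨I₂]  ⊢ (p1 ∨ (p1 → p1))
    [→I]  ⊢ (p1 → p1)
      [Ax] p1 ⊢ p1

Result: YES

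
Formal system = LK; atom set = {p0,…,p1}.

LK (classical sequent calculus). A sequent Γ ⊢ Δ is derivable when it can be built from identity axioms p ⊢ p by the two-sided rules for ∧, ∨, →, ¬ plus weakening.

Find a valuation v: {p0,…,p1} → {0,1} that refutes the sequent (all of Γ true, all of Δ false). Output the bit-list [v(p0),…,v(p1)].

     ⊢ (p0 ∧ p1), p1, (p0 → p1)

Enumerate valuations to refute Γ ⊢ Δ:
  v=00: Γ:[] Δ:[(p0 ∧ p1)=F, p1=F, (p0 → p1)=T] refutes=False
  v=01: Γ:[] Δ:[(p0 ∧ p1)=F, p1=T, (p0 → p1)=T] refutes=False
  v=10: Γ:[] Δ:[(p0 ∧ p1)=F, p1=F, (p0 → p1)=F] refutes=True  ← countermodel

Result: [1, 0]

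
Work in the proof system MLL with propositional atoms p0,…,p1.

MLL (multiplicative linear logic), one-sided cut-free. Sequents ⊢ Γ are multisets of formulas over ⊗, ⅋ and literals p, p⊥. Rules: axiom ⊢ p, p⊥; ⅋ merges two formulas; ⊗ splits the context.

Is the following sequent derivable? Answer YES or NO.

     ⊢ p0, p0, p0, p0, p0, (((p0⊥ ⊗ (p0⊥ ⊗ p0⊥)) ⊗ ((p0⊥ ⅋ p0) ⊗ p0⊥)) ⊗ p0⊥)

Derivation trace:
[⊗]  ⊢ p0, p0, p0, p0, p0, (((p0⊥ ⊗ (p0⊥ ⊗ p0⊥)) ⊗ ((p0⊥ ⅋ p0) ⊗ p0⊥)) ⊗ p0⊥)
  [⊗]  ⊢ p0, p0, p0, p0, ((p0⊥ ⊗ (p0⊥ ⊗ p0⊥)) ⊗ ((p0⊥ ⅋ p0) ⊗ p0⊥))
    [⊗]  ⊢ p0, p0, p0, (p0⊥ ⊗ (p0⊥ ⊗ p0⊥))
      [Ax]  ⊢ p0, p0⊥
      [⊗]  ⊢ p0, p0, (p0⊥ ⊗ p0⊥)
        [Ax]  ⊢ p0, p0⊥
        [Ax]  ⊢ p0, p0⊥
    [⊗]  ⊢ p0, ((p0⊥ ⅋ p0) ⊗ p0⊥)
      [⅋]  ⊢ (p0⊥ ⅋ p0)
        [Ax]  ⊢ p0, p0⊥
      [Ax]  ⊢ p0, p0⊥
  [Ax]  ⊢ p0, p0⊥

Result: YES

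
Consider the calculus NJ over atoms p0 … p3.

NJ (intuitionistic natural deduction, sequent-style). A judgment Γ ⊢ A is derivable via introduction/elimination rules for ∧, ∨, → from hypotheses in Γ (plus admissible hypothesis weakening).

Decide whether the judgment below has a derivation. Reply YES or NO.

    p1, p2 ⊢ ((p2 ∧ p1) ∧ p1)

Proof tree:
[∧I] p1, p2 ⊢ ((p2 ∧ p1) ∧ p1)
  [∧I] p1, p2 ⊢ (p2 ∧ p1)
    [Ax] p2 ⊢ p2
    [Ax] p1 ⊢ p1
  [Ax] p1 ⊢ p1

Result: YES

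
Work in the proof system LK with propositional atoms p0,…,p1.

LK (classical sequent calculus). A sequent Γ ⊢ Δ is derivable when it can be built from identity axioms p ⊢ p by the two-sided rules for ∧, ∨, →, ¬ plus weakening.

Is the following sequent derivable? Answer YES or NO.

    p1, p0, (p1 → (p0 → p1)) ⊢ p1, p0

Proof tree:
[WR] p1, p0, (p1 → (p0 → p1)) ⊢ p1, p0
  [→L] p1, p0, (p1 → (p0 → p1)) ⊢ p1
    [Ax] p1 ⊢ p1
    [→L] p0, (p0 → p1) ⊢ p1
      [Ax] p0 ⊢ p0
      [Ax] p1 ⊢ p1

Result: YES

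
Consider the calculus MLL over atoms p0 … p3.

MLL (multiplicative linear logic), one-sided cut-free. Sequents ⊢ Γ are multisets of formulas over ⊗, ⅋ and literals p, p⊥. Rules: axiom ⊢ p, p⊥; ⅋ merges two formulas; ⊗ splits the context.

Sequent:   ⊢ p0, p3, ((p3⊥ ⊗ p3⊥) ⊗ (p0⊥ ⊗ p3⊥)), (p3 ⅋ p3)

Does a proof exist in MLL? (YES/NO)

Derivation trace:
[⅋]  ⊢ p0, p3, ((p3⊥ ⊗ p3⊥) ⊗ (p0⊥ ⊗ p3⊥)), (p3 ⅋ p3)
  [⊗]  ⊢ p3, p3, p0, p3, ((p3⊥ ⊗ p3⊥) ⊗ (p0⊥ ⊗ p3⊥))
    [⊗]  ⊢ p3, p3, (p3⊥ ⊗ p3⊥)
      [Ax]  ⊢ p3, p3⊥
      [Ax]  ⊢ p3, p3⊥
    [⊗]  ⊢ p0, p3, (p0⊥ ⊗ p3⊥)
      [Ax]  ⊢ p0, p0⊥
      [Ax]  ⊢ p3, p3⊥

Result: YES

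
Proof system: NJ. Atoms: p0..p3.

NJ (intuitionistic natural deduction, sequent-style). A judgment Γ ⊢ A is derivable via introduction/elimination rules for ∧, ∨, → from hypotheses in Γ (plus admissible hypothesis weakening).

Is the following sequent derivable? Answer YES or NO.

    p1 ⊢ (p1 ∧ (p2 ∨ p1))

Derivation (root first):
[∧I] p1 ⊢ (p1 ∧ (p2 ∨ p1))
  [Ax] p1 ⊢ p1
  [∨I₂] p1 ⊢ (p2 ∨ p1)
    [Ax] p1 ⊢ p1

Result: YES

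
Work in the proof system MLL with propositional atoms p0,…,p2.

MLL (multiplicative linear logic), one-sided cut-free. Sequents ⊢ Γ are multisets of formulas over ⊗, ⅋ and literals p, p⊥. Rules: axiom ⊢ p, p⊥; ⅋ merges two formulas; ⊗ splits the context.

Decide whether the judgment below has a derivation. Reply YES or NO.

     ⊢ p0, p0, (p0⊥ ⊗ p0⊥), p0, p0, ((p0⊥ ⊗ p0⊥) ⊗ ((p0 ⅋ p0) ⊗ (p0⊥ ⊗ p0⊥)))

Derivation (root first):
[⊗]  ⊢ p0, p0, (p0⊥ ⊗ p0⊥), p0, p0, ((p0⊥ ⊗ p0⊥) ⊗ ((p0 ⅋ p0) ⊗ (p0⊥ ⊗ p0⊥)))
  [⊗]  ⊢ p0, p0, (p0⊥ ⊗ p0⊥)
    [Ax]  ⊢ p0, p0⊥
    [Ax]  ⊢ p0, p0⊥
  [⊗]  ⊢ (p0⊥ ⊗ p0⊥), p0, p0, ((p0 ⅋ p0) ⊗ (p0⊥ ⊗ p0⊥))
    [⅋]  ⊢ (p0⊥ ⊗ p0⊥), (p0 ⅋ p0)
      [⊗]  ⊢ p0, p0, (p0⊥ ⊗ p0⊥)
        [Ax]  ⊢ p0, p0⊥
        [Ax]  ⊢ p0, p0⊥
    [⊗]  ⊢ p0, p0, (p0⊥ ⊗ p0⊥)
      [Ax]  ⊢ p0, p0⊥
      [Ax]  ⊢ p0, p0⊥

Result: YES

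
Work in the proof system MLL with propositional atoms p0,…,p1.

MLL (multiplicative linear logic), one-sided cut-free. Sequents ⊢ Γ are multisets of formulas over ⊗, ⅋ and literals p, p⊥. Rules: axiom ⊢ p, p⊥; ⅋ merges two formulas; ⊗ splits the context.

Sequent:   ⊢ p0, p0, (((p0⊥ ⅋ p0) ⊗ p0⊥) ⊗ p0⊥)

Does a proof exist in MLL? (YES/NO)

Derivation (root first):
[⊗]  ⊢ p0, p0, (((p0⊥ ⅋ p0) ⊗ p0⊥) ⊗ p0⊥)
  [⊗]  ⊢ p0, ((p0⊥ ⅋ p0) ⊗ p0⊥)
    [⅋]  ⊢ (p0⊥ ⅋ p0)
      [Ax]  ⊢ p0, p0⊥
    [Ax]  ⊢ p0, p0⊥
  [Ax]  ⊢ p0, p0⊥

Result: YES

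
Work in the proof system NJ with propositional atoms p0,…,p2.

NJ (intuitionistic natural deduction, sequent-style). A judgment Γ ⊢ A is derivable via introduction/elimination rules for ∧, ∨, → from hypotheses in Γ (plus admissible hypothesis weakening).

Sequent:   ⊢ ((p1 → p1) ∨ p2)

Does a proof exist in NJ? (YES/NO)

Derivation (root first):
[∨I₁]  ⊢ ((p1 → p1) ∨ p2)
  [→I]  ⊢ (p1 → p1)
    [Ax] p1 ⊢ p1

Result: YES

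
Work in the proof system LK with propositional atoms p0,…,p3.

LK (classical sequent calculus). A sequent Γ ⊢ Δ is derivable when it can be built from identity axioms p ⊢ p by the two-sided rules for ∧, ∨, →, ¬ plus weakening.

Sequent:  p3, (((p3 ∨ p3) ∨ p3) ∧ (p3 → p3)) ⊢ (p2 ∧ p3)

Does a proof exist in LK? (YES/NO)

Truth-table refutation:
  v=0000: Γ:[p3=F, (((p3 ∨ p3) ∨ p3) ∧ (p3 → p3))=F] Δ:[(p2 ∧ p3)=F] refutes=False
  v=0001: Γ:[p3=T, (((p3 ∨ p3) ∨ p3) ∧ (p3 → p3))=T] Δ:[(p2 ∧ p3)=F] refutes=True  ← countermodel

Result: NO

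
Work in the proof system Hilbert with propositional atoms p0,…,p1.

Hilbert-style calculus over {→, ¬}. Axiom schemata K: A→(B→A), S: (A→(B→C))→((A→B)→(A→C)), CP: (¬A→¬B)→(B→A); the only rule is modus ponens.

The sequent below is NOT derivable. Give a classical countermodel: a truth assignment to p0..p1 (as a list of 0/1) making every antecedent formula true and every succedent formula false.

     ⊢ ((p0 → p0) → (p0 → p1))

Search for a countermodel by truth-table:
  v=00: Γ:[] Δ:[((p0 → p0) → (p0 → p1))=T] refutes=False
  v=01: Γ:[] Δ:[((p0 → p0) → (p0 → p1))=T] refutes=False
  v=10: Γ:[] Δ:[((p0 → p0) → (p0 → p1))=F] refutes=True  ← countermodel

Result: [1, 0]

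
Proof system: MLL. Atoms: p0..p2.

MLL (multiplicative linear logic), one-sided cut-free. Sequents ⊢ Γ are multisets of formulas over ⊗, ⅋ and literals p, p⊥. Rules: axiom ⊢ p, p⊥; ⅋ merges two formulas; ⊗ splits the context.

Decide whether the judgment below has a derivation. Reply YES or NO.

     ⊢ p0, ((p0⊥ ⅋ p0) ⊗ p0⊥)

Derivation (root first):
[⊗]  ⊢ p0, ((p0⊥ ⅋ p0) ⊗ p0⊥)
  [⅋]  ⊢ (p0⊥ ⅋ p0)
    [Ax]  ⊢ p0, p0⊥
  [Ax]  ⊢ p0, p0⊥

Result: YES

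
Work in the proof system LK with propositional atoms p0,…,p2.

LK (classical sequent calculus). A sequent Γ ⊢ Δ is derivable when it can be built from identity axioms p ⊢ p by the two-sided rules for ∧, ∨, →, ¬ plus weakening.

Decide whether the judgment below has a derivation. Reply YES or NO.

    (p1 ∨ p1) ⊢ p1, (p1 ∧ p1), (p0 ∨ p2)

Derivation (root first):
[∨R] (p1 ∨ p1) ⊢ p1, (p1 ∧ p1), (p0 ∨ p2)
  [∨L] (p1 ∨ p1) ⊢ p1, p2, (p1 ∧ p1), p0
    [WR] p1 ⊢ p1, p2, p0
      [WR] p1 ⊢ p1, p2
        [Ax] p1 ⊢ p1
    [∧R] p1 ⊢ (p1 ∧ p1)
      [Ax] p1 ⊢ p1
      [Ax] p1 ⊢ p1

Result: YES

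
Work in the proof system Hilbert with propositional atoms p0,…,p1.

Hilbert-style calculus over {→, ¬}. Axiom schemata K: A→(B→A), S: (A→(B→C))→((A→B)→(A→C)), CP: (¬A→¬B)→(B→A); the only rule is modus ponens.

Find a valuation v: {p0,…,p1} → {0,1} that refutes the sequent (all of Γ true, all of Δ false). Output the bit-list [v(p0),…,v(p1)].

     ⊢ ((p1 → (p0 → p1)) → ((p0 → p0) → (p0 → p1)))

Search for a countermodel by truth-table:
  v=00: Γ:[] Δ:[((p1 → (p0 → p1)) → ((p0 → p0) → (p0 → p1)))=T] refutes=False
  v=01: Γ:[] Δ:[((p1 → (p0 → p1)) → ((p0 → p0) → (p0 → p1)))=T] refutes=False
  v=10: Γ:[] Δ:[((p1 → (p0 → p1)) → ((p0 → p0) → (p0 → p1)))=F] refutes=True  ← countermodel

Result: [1, 0]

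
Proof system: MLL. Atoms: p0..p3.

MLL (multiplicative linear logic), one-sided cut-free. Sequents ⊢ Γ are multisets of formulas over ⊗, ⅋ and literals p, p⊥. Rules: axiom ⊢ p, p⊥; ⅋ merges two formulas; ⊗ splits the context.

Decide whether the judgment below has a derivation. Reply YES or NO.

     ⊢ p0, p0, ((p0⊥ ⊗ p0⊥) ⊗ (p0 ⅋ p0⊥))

Proof tree:
[⊗]  ⊢ p0, p0, ((p0⊥ ⊗ p0⊥) ⊗ (p0 ⅋ p0⊥))
  [⊗]  ⊢ p0, p0, (p0⊥ ⊗ p0⊥)
    [Ax]  ⊢ p0, p0⊥
    [Ax]  ⊢ p0, p0⊥
  [⅋]  ⊢ (p0 ⅋ p0⊥)
    [Ax]  ⊢ p0, p0⊥

Result: YES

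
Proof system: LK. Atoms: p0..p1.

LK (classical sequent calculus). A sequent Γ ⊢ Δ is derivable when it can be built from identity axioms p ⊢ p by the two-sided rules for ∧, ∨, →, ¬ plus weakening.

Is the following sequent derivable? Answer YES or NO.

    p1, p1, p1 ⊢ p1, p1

Derivation (root first):
[WR] p1, p1, p1 ⊢ p1, p1
  [WL] p1, p1, p1 ⊢ p1
    [WL] p1, p1 ⊢ p1
      [Ax] p1 ⊢ p1

Result: YES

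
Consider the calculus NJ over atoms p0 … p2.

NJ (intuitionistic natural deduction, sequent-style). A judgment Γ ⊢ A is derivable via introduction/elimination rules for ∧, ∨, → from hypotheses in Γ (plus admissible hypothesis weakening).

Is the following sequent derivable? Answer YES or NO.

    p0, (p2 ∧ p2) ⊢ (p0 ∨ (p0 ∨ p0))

Derivation trace:
[∨I₂] p0, (p2 ∧ p2) ⊢ (p0 ∨ (p0 ∨ p0))
  [Wk] p0, (p2 ∧ p2) ⊢ (p0 ∨ p0)
    [∨I₁] p0 ⊢ (p0 ∨ p0)
      [Ax] p0 ⊢ p0

Result: YES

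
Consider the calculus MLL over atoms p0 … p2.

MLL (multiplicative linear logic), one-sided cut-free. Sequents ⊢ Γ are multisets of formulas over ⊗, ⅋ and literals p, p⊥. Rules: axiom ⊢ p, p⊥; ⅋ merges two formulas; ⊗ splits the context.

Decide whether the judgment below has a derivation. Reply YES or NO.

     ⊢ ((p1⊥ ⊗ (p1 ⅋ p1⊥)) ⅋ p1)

Proof tree:
[⅋]  ⊢ ((p1⊥ ⊗ (p1 ⅋ p1⊥)) ⅋ p1)
  [⊗]  ⊢ p1, (p1⊥ ⊗ (p1 ⅋ p1⊥))
    [Ax]  ⊢ p1, p1⊥
    [⅋]  ⊢ (p1 ⅋ p1⊥)
      [Ax]  ⊢ p1, p1⊥

Result: YES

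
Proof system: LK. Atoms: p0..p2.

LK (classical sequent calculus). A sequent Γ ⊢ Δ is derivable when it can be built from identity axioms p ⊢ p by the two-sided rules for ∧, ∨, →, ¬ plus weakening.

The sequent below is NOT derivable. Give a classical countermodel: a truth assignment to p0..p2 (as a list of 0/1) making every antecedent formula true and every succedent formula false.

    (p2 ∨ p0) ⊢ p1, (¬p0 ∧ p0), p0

Truth-table refutation:
  v=000: Γ:[(p2 ∨ p0)=F] Δ:[p1=F, (¬p0 ∧ p0)=F, p0=F] refutes=False
  v=001: Γ:[(p2 ∨ p0)=T] Δ:[p1=F, (¬p0 ∧ p0)=F, p0=F] refutes=True  ← countermodel

Result: [0, 0, 1]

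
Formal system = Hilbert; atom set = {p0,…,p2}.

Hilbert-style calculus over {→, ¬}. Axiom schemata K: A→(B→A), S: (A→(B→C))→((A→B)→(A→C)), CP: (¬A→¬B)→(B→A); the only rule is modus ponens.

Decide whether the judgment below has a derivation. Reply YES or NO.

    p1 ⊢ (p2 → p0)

Search for a countermodel by truth-table:
  v=000: Γ:[p1=F] Δ:[(p2 → p0)=T] refutes=False
  v=001: Γ:[p1=F] Δ:[(p2 → p0)=F] refutes=False
  v=010: Γ:[p1=T] Δ:[(p2 → p0)=T] refutes=False
  v=011: Γ:[p1=T] Δ:[(p2 → p0)=F] refutes=True  ← countermodel

Result: NO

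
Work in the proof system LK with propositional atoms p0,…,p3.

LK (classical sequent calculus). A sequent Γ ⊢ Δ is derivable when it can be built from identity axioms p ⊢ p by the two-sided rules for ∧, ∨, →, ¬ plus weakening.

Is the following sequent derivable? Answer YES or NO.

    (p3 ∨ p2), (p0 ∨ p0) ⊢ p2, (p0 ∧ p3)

Proof tree:
[∧R] (p3 ∨ p2), (p0 ∨ p0) ⊢ p2, (p0 ∧ p3)
  [∨L] (p0 ∨ p0) ⊢ p0
    [Ax] p0 ⊢ p0
    [Ax] p0 ⊢ p0
  [∨L] (p3 ∨ p2) ⊢ p2, p3
    [Ax] p3 ⊢ p3
    [Ax] p2 ⊢ p2

Result: YES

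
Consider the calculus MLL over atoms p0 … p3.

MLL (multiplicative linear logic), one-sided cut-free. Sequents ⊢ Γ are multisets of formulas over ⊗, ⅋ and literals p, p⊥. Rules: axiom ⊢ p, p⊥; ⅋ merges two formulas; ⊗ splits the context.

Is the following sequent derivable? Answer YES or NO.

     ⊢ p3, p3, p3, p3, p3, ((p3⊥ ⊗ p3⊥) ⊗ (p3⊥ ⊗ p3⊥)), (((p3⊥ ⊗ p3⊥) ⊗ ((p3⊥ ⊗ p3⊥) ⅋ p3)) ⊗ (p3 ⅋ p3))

Derivation trace:
[⊗]  ⊢ p3, p3, p3, p3, p3, ((p3⊥ ⊗ p3⊥) ⊗ (p3⊥ ⊗ p3⊥)), (((p3⊥ ⊗ p3⊥) ⊗ ((p3⊥ ⊗ p3⊥) ⅋ p3)) ⊗ (p3 ⅋ p3))
  [⊗]  ⊢ p3, p3, p3, ((p3⊥ ⊗ p3⊥) ⊗ ((p3⊥ ⊗ p3⊥) ⅋ p3))
    [⊗]  ⊢ p3, p3, (p3⊥ ⊗ p3⊥)
      [Ax]  ⊢ p3, p3⊥
      [Ax]  ⊢ p3, p3⊥
    [⅋]  ⊢ p3, ((p3⊥ ⊗ p3⊥) ⅋ p3)
      [⊗]  ⊢ p3, p3, (p3⊥ ⊗ p3⊥)
        [Ax]  ⊢ p3, p3⊥
        [Ax]  ⊢ p3, p3⊥
  [⅋]  ⊢ p3, p3, ((p3⊥ ⊗ p3⊥) ⊗ (p3⊥ ⊗ p3⊥)), (p3 ⅋ p3)
    [⊗]  ⊢ p3, p3, p3, p3, ((p3⊥ ⊗ p3⊥) ⊗ (p3⊥ ⊗ p3⊥))
      [⊗]  ⊢ p3, p3, (p3⊥ ⊗ p3⊥)
        [Ax]  ⊢ p3, p3⊥
        [Ax]  ⊢ p3, p3⊥
      [⊗]  ⊢ p3, p3, (p3⊥ ⊗ p3⊥)
        [Ax]  ⊢ p3, p3⊥
        [Ax]  ⊢ p3, p3⊥

Result: YES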